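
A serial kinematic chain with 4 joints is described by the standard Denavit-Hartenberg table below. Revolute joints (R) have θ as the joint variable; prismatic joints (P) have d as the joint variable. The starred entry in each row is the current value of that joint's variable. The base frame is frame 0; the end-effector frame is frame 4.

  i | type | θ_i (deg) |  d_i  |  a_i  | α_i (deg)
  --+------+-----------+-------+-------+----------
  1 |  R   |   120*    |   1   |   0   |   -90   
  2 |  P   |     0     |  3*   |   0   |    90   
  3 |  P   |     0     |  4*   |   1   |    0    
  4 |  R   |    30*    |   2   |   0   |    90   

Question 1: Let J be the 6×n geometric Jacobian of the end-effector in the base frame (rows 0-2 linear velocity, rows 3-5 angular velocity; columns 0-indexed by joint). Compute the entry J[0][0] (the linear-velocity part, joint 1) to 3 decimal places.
axis z_0 = ẑ; lever o_n−o_0 = (-3.0981,-0.6340,7.0000)
cross product → J_v[:, 0] = (0.6340,-3.0981,0.0000)
J_ω[:, 0] = z_0
entry J[0][0] = 0.6340

0.634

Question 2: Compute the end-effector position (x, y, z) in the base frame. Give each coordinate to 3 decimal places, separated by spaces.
after link 1: o_1 = (0.0000, 0.0000, 1.0000)
after link 2: o_2 = (-2.5981, -1.5000, 1.0000)
after link 3: o_3 = (-3.0981, -0.6340, 5.0000)
after link 4: o_4 = (-3.0981, -0.6340, 7.0000)

-3.098 -0.634 7.000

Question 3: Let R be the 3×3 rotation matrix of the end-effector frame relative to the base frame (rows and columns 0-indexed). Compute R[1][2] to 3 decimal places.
End-effector z-axis (col 2 of R) = (0.5000,0.8660,0.0000)
R[1][2] = 0.8660

0.866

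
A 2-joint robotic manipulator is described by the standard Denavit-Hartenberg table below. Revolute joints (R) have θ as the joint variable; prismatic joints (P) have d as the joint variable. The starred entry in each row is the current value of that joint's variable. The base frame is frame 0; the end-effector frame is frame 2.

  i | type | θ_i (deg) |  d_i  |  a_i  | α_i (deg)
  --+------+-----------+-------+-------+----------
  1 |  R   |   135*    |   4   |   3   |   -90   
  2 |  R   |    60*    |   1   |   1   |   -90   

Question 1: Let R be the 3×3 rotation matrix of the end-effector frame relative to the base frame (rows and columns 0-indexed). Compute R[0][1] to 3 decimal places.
End-effector y-axis (col 1 of R) = (0.7071,0.7071,-0.0000)
R[0][1] = 0.7071

0.707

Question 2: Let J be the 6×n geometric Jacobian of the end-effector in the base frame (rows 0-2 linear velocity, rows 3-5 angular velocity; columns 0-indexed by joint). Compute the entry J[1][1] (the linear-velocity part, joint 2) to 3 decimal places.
axis z_1 = (-0.7071,-0.7071,0.0000); lever o_n−o_1 = (-1.0607,-0.3536,-0.8660)
cross product → J_v[:, 1] = (0.6124,-0.6124,-0.5000)
J_ω[:, 1] = z_1
entry J[1][1] = -0.6124

-0.612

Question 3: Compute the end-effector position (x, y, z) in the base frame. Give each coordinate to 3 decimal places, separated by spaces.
-3.182 1.768 3.134

after link 1: o_1 = (-2.1213, 2.1213, 4.0000)
after link 2: o_2 = (-3.1820, 1.7678, 3.1340)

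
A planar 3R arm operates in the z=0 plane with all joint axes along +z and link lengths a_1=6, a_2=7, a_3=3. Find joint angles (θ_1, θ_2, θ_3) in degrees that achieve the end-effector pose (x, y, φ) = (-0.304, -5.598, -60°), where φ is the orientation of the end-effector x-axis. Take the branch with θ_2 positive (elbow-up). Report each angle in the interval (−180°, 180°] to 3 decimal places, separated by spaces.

wrist centre = target − a_3·(cos φ, sin φ) = (-1.8040, -2.9999)
cos θ_2 = (12.2540−6²−7²)/(2·6·7) = -0.8660; θ_2 = 149.9999° (elbow-up)
β = atan2(-2.9999,-1.8040) = -121.0205°; ψ = atan2(3.5000,-0.0622) = 91.0176°
θ_1 = β − ψ = -212.0382°
θ_3 = φ − θ_1 − θ_2 = 2.0383° (wrapped to (-180°,180°])

147.962 150.000 2.038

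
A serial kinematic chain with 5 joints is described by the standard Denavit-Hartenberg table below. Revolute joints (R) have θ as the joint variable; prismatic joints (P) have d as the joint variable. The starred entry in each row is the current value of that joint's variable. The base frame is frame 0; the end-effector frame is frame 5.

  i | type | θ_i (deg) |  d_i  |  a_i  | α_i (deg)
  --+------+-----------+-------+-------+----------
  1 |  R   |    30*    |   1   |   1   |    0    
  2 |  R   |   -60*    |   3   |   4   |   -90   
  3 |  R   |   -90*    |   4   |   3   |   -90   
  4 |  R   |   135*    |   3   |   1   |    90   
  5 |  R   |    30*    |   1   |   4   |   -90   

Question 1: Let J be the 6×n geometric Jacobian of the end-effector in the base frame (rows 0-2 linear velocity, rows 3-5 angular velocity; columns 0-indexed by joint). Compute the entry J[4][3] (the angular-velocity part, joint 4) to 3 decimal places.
axis z_3 = (0.8660,-0.5000,-0.0000); lever o_n−o_3 = (2.3983,-5.8461,-2.4495)
cross product → J_v[:, 3] = (1.2247,2.1213,-3.8637)
J_ω[:, 3] = z_3
entry J[4][3] = -0.5000

-0.500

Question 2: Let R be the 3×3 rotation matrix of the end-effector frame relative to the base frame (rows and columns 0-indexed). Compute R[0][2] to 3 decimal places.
End-effector z-axis (col 2 of R) = (0.9268,-0.1268,0.3536)
R[0][2] = 0.9268

0.927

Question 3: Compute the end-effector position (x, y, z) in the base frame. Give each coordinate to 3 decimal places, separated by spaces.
after link 1: o_1 = (0.8660, 0.5000, 1.0000)
after link 2: o_2 = (4.3301, -1.5000, 4.0000)
after link 3: o_3 = (6.3301, 1.9641, 7.0000)
after link 4: o_4 = (8.5746, -0.1483, 6.2929)
after link 5: o_5 = (8.7284, -3.8820, 4.5505)

8.728 -3.882 4.551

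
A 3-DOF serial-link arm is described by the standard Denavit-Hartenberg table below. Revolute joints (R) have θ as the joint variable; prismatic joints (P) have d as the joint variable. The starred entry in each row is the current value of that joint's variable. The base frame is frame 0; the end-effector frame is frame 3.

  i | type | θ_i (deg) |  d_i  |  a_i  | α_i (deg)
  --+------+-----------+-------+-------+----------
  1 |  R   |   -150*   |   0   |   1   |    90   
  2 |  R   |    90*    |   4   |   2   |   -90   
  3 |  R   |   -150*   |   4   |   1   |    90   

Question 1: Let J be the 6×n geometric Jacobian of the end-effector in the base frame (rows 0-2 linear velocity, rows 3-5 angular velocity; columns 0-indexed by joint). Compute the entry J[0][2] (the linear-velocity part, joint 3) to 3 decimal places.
axis z_2 = (0.8660,0.5000,0.0000); lever o_n−o_2 = (3.2141,2.4330,-0.8660)
cross product → J_v[:, 2] = (-0.4330,0.7500,0.5000)
J_ω[:, 2] = z_2
entry J[0][2] = -0.4330

-0.433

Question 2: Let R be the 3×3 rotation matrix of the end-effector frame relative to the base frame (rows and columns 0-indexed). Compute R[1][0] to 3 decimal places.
0.433

End-effector x-axis (col 0 of R) = (-0.2500,0.4330,-0.8660)
R[1][0] = 0.4330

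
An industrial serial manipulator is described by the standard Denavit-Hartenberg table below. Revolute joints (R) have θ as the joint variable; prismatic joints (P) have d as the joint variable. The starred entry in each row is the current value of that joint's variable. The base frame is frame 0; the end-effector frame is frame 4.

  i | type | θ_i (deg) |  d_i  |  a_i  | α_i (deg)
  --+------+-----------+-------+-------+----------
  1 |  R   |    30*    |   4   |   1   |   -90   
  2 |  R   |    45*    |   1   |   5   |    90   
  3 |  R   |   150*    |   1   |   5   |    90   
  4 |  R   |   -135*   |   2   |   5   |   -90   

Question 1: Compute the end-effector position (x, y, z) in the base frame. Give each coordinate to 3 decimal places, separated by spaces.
after link 1: o_1 = (0.8660, 0.5000, 4.0000)
after link 2: o_2 = (3.4279, 3.1338, 0.4645)
after link 3: o_3 = (0.1386, 4.1215, 4.2334)
after link 4: o_4 = (0.4788, 4.2766, -1.1387)

0.479 4.277 -1.139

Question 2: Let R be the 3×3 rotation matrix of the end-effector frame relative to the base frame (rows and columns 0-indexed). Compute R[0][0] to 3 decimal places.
End-effector x-axis (col 0 of R) = (0.1188,-0.3397,-0.9330)
R[0][0] = 0.1188

0.119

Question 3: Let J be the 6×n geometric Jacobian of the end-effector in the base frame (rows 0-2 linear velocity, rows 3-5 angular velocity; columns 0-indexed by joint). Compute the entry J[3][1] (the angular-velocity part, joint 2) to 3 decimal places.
-0.500

axis z_1 = (-0.5000,0.8660,0.0000); lever o_n−o_1 = (-0.3872,3.7766,-5.1387)
cross product → J_v[:, 1] = (-4.4503,-2.5694,-1.5529)
J_ω[:, 1] = z_1
entry J[3][1] = -0.5000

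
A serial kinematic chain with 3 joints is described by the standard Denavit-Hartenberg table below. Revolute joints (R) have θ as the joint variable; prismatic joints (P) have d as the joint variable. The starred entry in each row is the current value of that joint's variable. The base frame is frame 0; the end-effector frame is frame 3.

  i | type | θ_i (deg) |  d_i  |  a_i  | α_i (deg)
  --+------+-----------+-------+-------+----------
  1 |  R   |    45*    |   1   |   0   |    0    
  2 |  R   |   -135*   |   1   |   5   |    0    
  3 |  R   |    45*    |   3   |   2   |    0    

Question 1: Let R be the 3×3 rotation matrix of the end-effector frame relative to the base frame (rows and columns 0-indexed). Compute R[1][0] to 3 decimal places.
End-effector x-axis (col 0 of R) = (0.7071,-0.7071,0.0000)
R[1][0] = -0.7071

-0.707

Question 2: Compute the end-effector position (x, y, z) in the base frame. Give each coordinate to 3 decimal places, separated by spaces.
after link 1: o_1 = (0.0000, 0.0000, 1.0000)
after link 2: o_2 = (0.0000, -5.0000, 2.0000)
after link 3: o_3 = (1.4142, -6.4142, 5.0000)

1.414 -6.414 5.000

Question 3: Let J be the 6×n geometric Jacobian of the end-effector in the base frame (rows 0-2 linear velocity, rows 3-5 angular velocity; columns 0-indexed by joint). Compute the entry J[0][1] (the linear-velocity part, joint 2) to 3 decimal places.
axis z_1 = (0.0000,0.0000,1.0000); lever o_n−o_1 = (1.4142,-6.4142,4.0000)
cross product → J_v[:, 1] = (6.4142,1.4142,-0.0000)
J_ω[:, 1] = z_1
entry J[0][1] = 6.4142

6.414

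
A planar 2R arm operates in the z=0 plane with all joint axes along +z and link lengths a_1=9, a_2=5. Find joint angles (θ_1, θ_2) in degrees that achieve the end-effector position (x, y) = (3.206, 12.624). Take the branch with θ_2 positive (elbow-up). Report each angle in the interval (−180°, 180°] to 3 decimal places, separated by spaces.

cos θ_2 = (169.6438−9²−5²)/(2·9·5) = 0.7072; θ_2 = 44.9962° (elbow-up)
β = atan2(12.6240,3.2060) = 75.7504°; ψ = atan2(3.5353,12.5358) = 15.7494°
θ_1 = β − ψ = 60.0010°

60.001 44.996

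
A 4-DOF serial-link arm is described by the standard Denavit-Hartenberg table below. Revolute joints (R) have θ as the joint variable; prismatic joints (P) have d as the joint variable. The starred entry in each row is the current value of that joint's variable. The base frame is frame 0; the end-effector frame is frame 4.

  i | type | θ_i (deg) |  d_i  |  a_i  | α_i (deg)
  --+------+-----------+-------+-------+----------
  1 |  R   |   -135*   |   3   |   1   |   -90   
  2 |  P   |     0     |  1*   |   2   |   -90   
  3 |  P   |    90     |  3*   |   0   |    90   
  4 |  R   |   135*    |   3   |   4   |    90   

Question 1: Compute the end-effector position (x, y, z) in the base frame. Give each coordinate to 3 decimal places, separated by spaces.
-1.536 -6.950 -2.828

after link 1: o_1 = (-0.7071, -0.7071, 3.0000)
after link 2: o_2 = (-1.4142, -2.8284, 3.0000)
after link 3: o_3 = (-1.4142, -2.8284, 0.0000)
after link 4: o_4 = (-1.5355, -6.9497, -2.8284)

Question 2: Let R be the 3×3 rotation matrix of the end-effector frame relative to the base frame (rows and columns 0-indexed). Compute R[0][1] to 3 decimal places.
End-effector y-axis (col 1 of R) = (-0.7071,-0.7071,-0.0000)
R[0][1] = -0.7071

-0.707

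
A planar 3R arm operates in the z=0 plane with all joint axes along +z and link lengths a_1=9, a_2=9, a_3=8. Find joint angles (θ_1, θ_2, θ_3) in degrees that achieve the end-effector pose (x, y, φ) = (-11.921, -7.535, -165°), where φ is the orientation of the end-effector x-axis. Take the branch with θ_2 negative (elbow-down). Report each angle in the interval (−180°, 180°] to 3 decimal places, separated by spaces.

-60.003 -135.001 30.004

wrist centre = target − a_3·(cos φ, sin φ) = (-4.1936, -5.4644)
cos θ_2 = (47.4464−9²−9²)/(2·9·9) = -0.7071; θ_2 = -135.0011° (elbow-down)
β = atan2(-5.4644,-4.1936) = -127.5038°; ψ = atan2(-6.3638,2.6359) = -67.5006°
θ_1 = β − ψ = -60.0032°
θ_3 = φ − θ_1 − θ_2 = 30.0044° (wrapped to (-180°,180°])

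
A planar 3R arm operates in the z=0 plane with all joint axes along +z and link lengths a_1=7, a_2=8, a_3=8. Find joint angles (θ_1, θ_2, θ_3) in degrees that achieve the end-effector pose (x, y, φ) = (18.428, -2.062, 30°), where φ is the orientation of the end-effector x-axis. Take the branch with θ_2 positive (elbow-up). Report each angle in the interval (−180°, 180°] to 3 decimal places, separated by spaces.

wrist centre = target − a_3·(cos φ, sin φ) = (11.4998, -6.0620)
cos θ_2 = (168.9932−7²−8²)/(2·7·8) = 0.4999; θ_2 = 60.0040° (elbow-up)
β = atan2(-6.0620,11.4998) = -27.7955°; ψ = atan2(6.9285,10.9995) = 32.2064°
θ_1 = β − ψ = -60.0019°
θ_3 = φ − θ_1 − θ_2 = 29.9979° (wrapped to (-180°,180°])

-60.002 60.004 29.998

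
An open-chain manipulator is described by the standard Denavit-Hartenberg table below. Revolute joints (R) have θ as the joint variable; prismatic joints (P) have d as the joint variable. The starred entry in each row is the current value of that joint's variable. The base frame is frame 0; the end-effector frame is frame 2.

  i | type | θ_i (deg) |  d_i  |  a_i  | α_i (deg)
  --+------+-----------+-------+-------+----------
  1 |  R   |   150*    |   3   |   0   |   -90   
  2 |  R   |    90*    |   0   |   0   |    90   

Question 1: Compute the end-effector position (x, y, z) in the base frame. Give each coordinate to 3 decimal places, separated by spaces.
after link 1: o_1 = (0.0000, 0.0000, 3.0000)
after link 2: o_2 = (0.0000, 0.0000, 3.0000)

0.000 0.000 3.000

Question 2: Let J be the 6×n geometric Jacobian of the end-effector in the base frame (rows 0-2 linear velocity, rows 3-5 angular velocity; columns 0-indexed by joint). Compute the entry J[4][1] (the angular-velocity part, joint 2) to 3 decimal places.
-0.866

axis z_1 = (-0.5000,-0.8660,0.0000); lever o_n−o_1 = (0.0000,0.0000,0.0000)
cross product → J_v[:, 1] = (-0.0000,0.0000,0.0000)
J_ω[:, 1] = z_1
entry J[4][1] = -0.8660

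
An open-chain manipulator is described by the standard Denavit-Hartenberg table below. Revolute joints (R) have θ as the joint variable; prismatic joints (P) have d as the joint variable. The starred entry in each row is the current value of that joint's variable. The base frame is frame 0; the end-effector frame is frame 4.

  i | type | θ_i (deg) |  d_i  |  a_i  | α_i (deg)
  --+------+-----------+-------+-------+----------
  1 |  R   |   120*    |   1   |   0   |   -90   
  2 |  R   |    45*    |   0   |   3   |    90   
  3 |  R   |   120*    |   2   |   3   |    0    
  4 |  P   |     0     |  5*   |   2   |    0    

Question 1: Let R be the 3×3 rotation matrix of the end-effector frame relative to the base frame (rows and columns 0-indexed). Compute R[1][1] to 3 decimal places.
End-effector y-axis (col 1 of R) = (0.7392,-0.2803,0.6124)
R[1][1] = -0.2803

-0.280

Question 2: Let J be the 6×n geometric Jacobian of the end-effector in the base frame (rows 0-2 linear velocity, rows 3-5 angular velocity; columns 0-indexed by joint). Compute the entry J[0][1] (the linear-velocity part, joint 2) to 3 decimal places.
-2.298

axis z_1 = (-0.8660,-0.5000,0.0000); lever o_n−o_1 = (-6.4017,2.4277,4.5962)
cross product → J_v[:, 1] = (-2.2981,3.9804,-5.3033)
J_ω[:, 1] = z_1
entry J[0][1] = -2.2981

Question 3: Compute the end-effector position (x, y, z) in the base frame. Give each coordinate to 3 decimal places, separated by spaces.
-6.402 2.428 5.596

after link 1: o_1 = (0.0000, 0.0000, 1.0000)
after link 2: o_2 = (-1.0607, 1.8371, -1.1213)
after link 3: o_3 = (-3.4874, 0.8443, 1.3536)
after link 4: o_4 = (-6.4017, 2.4277, 5.5962)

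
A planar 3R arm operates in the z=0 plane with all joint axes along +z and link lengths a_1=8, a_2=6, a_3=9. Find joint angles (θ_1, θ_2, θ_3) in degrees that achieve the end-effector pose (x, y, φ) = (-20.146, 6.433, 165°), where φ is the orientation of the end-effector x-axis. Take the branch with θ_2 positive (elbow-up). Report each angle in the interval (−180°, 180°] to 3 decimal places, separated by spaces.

135.003 59.998 -30.000

wrist centre = target − a_3·(cos φ, sin φ) = (-11.4527, 4.1036)
cos θ_2 = (148.0034−8²−6²)/(2·8·6) = 0.5000; θ_2 = 59.9977° (elbow-up)
β = atan2(4.1036,-11.4527) = 160.2868°; ψ = atan2(5.1960,11.0002) = 25.2841°
θ_1 = β − ψ = 135.0027°
θ_3 = φ − θ_1 − θ_2 = -30.0004° (wrapped to (-180°,180°])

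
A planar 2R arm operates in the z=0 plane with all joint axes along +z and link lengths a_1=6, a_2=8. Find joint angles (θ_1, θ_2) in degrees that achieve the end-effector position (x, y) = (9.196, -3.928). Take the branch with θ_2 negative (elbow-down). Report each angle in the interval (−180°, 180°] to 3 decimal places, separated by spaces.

cos θ_2 = (99.9956−6²−8²)/(2·6·8) = -0.0000; θ_2 = -90.0026° (elbow-down)
β = atan2(-3.9280,9.1960) = -23.1294°; ψ = atan2(-8.0000,5.9996) = -53.1318°
θ_1 = β − ψ = 30.0024°

30.002 -90.003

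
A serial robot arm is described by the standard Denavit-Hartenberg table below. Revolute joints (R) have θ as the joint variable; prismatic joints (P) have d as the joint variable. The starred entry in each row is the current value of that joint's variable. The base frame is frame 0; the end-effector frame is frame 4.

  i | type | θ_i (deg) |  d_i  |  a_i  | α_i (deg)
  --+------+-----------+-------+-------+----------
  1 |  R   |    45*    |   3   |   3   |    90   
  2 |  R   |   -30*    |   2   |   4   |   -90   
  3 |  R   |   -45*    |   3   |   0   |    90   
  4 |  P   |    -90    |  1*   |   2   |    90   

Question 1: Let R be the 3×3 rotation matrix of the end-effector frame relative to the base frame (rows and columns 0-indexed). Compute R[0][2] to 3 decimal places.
-0.933

End-effector z-axis (col 2 of R) = (-0.9330,0.0670,0.3536)
R[0][2] = -0.9330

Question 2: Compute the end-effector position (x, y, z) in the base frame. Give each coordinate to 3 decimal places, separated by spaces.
after link 1: o_1 = (2.1213, 2.1213, 3.0000)
after link 2: o_2 = (5.9850, 3.1566, 1.0000)
after link 3: o_3 = (7.0457, 4.2173, 3.5981)
after link 4: o_4 = (6.4056, 2.5771, 2.2196)

6.406 2.577 2.220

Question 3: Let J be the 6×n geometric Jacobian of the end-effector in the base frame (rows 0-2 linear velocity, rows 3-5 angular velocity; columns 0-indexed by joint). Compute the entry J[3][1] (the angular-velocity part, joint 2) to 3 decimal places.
axis z_1 = (0.7071,-0.7071,0.0000); lever o_n−o_1 = (4.2842,0.4558,-0.7804)
cross product → J_v[:, 1] = (0.5518,0.5518,3.3517)
J_ω[:, 1] = z_1
entry J[3][1] = 0.7071

0.707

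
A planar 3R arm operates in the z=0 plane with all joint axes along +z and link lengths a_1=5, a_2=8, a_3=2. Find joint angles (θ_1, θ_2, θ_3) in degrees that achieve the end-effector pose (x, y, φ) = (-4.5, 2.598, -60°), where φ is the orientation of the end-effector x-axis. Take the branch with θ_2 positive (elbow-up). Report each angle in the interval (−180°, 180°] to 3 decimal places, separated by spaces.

60.000 120.001 119.999

wrist centre = target − a_3·(cos φ, sin φ) = (-5.5000, 4.3301)
cos θ_2 = (48.9993−5²−8²)/(2·5·8) = -0.5000; θ_2 = 120.0005° (elbow-up)
β = atan2(4.3301,-5.5000) = 141.7873°; ψ = atan2(6.9282,0.9999) = 81.7873°
θ_1 = β − ψ = 60.0000°
θ_3 = φ − θ_1 − θ_2 = 119.9995° (wrapped to (-180°,180°])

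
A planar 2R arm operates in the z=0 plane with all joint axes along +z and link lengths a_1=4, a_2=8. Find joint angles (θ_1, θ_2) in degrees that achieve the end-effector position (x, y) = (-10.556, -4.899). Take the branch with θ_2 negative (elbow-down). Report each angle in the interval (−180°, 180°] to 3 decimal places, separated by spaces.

cos θ_2 = (135.4293−4²−8²)/(2·4·8) = 0.8661; θ_2 = -29.9934° (elbow-down)
β = atan2(-4.8990,-10.5560) = -155.1042°; ψ = atan2(-3.9992,10.9287) = -20.0994°
θ_1 = β − ψ = -135.0048°

-135.005 -29.993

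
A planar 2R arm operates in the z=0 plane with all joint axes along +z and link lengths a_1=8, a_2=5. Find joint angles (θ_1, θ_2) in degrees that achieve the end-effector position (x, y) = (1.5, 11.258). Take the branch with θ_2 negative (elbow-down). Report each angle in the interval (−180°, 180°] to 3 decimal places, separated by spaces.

104.824 -60.006

cos θ_2 = (128.9926−8²−5²)/(2·8·5) = 0.4999; θ_2 = -60.0061° (elbow-down)
β = atan2(11.2580,1.5000) = 82.4107°; ψ = atan2(-4.3304,10.4995) = -22.4131°
θ_1 = β − ψ = 104.8237°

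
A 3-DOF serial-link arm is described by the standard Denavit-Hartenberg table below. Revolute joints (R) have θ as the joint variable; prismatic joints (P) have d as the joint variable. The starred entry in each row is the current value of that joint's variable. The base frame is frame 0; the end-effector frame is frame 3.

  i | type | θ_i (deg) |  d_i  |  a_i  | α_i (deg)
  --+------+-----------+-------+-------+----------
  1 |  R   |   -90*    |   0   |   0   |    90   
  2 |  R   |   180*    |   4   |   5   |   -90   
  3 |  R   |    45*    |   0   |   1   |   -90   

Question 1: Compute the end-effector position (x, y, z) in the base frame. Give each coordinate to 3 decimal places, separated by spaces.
-3.293 5.707 0.000

after link 1: o_1 = (0.0000, 0.0000, 0.0000)
after link 2: o_2 = (-4.0000, 5.0000, 0.0000)
after link 3: o_3 = (-3.2929, 5.7071, 0.0000)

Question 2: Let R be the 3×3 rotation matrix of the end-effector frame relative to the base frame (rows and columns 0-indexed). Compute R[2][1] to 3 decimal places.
1.000

End-effector y-axis (col 1 of R) = (0.0000,-0.0000,1.0000)
R[2][1] = 1.0000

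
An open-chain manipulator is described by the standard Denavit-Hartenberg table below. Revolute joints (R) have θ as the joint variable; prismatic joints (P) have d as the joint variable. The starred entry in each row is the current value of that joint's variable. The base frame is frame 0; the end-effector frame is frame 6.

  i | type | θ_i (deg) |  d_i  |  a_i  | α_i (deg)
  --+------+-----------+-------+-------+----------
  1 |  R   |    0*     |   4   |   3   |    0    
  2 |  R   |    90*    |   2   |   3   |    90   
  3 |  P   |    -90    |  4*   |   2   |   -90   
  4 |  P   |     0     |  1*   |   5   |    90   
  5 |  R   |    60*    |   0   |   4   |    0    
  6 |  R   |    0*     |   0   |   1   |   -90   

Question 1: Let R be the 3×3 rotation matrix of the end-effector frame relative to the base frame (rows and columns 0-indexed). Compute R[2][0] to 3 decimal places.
End-effector x-axis (col 0 of R) = (0.0000,0.8660,-0.5000)
R[2][0] = -0.5000

-0.500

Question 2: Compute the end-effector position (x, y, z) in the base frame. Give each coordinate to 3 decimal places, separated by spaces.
after link 1: o_1 = (3.0000, 0.0000, 4.0000)
after link 2: o_2 = (3.0000, 3.0000, 6.0000)
after link 3: o_3 = (7.0000, 3.0000, 4.0000)
after link 4: o_4 = (7.0000, 4.0000, -1.0000)
after link 5: o_5 = (7.0000, 7.4641, -3.0000)
after link 6: o_6 = (7.0000, 8.3301, -3.5000)

7.000 8.330 -3.500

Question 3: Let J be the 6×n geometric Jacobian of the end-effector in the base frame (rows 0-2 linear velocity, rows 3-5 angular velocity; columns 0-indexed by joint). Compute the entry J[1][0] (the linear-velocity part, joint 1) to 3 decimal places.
7.000

axis z_0 = ẑ; lever o_n−o_0 = (7.0000,8.3301,-3.5000)
cross product → J_v[:, 0] = (-8.3301,7.0000,0.0000)
J_ω[:, 0] = z_0
entry J[1][0] = 7.0000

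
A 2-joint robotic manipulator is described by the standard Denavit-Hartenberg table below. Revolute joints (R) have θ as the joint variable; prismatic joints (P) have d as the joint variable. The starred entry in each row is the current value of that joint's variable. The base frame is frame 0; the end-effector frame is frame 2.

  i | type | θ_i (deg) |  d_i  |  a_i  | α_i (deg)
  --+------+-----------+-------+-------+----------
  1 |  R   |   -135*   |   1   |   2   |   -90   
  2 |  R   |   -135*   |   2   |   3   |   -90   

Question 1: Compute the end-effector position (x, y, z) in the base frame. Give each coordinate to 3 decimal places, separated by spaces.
after link 1: o_1 = (-1.4142, -1.4142, 1.0000)
after link 2: o_2 = (1.5000, -1.3284, 3.1213)

1.500 -1.328 3.121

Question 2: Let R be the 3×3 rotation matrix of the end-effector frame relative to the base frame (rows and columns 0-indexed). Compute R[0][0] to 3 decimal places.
0.500

End-effector x-axis (col 0 of R) = (0.5000,0.5000,0.7071)
R[0][0] = 0.5000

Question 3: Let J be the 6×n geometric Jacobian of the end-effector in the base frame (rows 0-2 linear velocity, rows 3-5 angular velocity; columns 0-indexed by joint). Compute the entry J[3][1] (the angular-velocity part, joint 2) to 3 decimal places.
0.707

axis z_1 = (0.7071,-0.7071,0.0000); lever o_n−o_1 = (2.9142,0.0858,2.1213)
cross product → J_v[:, 1] = (-1.5000,-1.5000,2.1213)
J_ω[:, 1] = z_1
entry J[3][1] = 0.7071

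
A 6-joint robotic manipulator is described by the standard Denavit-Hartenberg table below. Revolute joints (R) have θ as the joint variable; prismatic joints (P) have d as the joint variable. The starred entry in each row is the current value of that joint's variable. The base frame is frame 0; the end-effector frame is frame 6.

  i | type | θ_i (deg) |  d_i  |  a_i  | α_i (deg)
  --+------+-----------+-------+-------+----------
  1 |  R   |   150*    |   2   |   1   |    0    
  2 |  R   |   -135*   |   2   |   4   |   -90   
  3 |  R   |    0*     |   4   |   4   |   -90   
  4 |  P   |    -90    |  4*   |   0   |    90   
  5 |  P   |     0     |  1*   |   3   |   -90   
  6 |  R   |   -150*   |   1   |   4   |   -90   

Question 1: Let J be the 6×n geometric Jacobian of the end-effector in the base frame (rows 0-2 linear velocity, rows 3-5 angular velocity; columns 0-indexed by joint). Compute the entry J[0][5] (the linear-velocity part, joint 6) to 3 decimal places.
axis z_5 = (-0.0000,0.0000,-1.0000); lever o_n−o_5 = (-1.0353,-3.8637,-1.0000)
cross product → J_v[:, 5] = (-3.8637,1.0353,0.0000)
J_ω[:, 5] = z_5
entry J[0][5] = -3.8637

-3.864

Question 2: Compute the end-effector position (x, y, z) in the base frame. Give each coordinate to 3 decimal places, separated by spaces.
after link 1: o_1 = (-0.8660, 0.5000, 2.0000)
after link 2: o_2 = (2.9977, 1.5353, 4.0000)
after link 3: o_3 = (5.8261, 6.4343, 4.0000)
after link 4: o_4 = (5.8261, 6.4343, 0.0000)
after link 5: o_5 = (4.0837, 9.0732, 0.0000)
after link 6: o_6 = (3.0484, 5.2095, -1.0000)

3.048 5.210 -1.000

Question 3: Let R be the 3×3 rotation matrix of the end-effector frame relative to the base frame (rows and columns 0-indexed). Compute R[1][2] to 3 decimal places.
0.259

End-effector z-axis (col 2 of R) = (-0.9659,0.2588,-0.0000)
R[1][2] = 0.2588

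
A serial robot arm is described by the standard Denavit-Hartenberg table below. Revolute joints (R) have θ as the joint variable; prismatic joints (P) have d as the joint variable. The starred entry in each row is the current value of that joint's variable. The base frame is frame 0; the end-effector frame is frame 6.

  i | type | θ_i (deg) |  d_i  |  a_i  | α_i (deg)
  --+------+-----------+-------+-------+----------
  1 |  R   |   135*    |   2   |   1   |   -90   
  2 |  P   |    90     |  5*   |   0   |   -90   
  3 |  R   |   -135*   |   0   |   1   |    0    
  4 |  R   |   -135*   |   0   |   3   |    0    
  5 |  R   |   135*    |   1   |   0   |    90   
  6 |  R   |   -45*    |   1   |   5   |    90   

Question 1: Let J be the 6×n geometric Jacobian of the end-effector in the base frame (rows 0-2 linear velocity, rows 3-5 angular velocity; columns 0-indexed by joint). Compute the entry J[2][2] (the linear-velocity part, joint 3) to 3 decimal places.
0.500

axis z_2 = (0.7071,-0.7071,-0.0000); lever o_n−o_2 = (-1.4393,2.1464,3.9142)
cross product → J_v[:, 2] = (-2.7678,-2.7678,0.5000)
J_ω[:, 2] = z_2
entry J[2][2] = 0.5000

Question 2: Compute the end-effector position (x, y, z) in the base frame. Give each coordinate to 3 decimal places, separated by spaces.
after link 1: o_1 = (-0.7071, 0.7071, 2.0000)
after link 2: o_2 = (-4.2426, -2.8284, 2.0000)
after link 3: o_3 = (-4.7426, -3.3284, 2.7071)
after link 4: o_4 = (-2.6213, -1.2071, 2.7071)
after link 5: o_5 = (-1.9142, -1.9142, 2.7071)
after link 6: o_6 = (-5.6820, -0.6820, 5.9142)

-5.682 -0.682 5.914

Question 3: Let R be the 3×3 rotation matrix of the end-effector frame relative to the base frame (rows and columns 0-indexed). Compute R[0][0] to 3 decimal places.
End-effector x-axis (col 0 of R) = (-0.8536,0.1464,0.5000)
R[0][0] = -0.8536

-0.854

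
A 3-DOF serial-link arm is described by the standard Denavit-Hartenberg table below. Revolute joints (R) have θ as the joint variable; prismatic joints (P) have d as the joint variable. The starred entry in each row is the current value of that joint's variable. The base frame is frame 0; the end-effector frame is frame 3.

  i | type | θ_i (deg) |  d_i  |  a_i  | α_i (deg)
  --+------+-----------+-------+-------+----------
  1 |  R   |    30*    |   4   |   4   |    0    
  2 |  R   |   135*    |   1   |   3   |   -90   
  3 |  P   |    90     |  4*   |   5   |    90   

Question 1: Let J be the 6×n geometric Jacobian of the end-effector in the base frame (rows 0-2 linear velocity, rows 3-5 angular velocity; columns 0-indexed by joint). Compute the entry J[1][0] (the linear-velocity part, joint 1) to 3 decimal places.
-0.469

axis z_0 = ẑ; lever o_n−o_0 = (-0.4690,-1.0872,0.0000)
cross product → J_v[:, 0] = (1.0872,-0.4690,0.0000)
J_ω[:, 0] = z_0
entry J[1][0] = -0.4690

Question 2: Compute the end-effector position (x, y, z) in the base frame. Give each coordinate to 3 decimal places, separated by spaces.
-0.469 -1.087 0.000

after link 1: o_1 = (3.4641, 2.0000, 4.0000)
after link 2: o_2 = (0.5663, 2.7765, 5.0000)
after link 3: o_3 = (-0.4690, -1.0872, 0.0000)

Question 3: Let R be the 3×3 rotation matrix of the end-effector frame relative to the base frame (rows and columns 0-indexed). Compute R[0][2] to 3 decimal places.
End-effector z-axis (col 2 of R) = (-0.9659,0.2588,0.0000)
R[0][2] = -0.9659

-0.966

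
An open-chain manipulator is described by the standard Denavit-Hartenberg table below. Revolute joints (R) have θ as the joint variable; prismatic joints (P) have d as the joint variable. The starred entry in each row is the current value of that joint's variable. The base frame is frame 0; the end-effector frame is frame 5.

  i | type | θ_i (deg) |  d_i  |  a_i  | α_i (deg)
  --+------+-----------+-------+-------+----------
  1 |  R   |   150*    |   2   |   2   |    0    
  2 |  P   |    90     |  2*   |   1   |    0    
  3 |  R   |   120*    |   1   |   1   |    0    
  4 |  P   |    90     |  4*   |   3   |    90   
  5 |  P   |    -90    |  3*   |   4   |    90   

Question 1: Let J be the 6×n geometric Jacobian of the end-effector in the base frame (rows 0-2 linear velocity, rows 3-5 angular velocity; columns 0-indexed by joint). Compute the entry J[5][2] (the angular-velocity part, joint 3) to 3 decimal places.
1.000

axis z_2 = (0.0000,0.0000,1.0000); lever o_n−o_2 = (4.0000,3.0000,1.0000)
cross product → J_v[:, 2] = (-3.0000,4.0000,0.0000)
J_ω[:, 2] = z_2
entry J[5][2] = 1.0000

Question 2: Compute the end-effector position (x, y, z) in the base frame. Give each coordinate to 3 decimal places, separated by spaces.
after link 1: o_1 = (-1.7321, 1.0000, 2.0000)
after link 2: o_2 = (-2.2321, 0.1340, 4.0000)
after link 3: o_3 = (-1.2321, 0.1340, 5.0000)
after link 4: o_4 = (-1.2321, 3.1340, 9.0000)
after link 5: o_5 = (1.7679, 3.1340, 5.0000)

1.768 3.134 5.000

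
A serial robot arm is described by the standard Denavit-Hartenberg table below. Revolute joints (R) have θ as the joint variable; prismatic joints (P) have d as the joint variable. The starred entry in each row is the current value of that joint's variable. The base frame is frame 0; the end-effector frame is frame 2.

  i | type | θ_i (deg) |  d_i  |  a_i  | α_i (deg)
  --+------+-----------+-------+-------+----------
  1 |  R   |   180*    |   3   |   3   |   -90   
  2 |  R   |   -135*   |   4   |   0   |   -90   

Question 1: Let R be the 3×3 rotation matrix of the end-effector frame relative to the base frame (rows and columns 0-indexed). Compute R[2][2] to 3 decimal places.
0.707

End-effector z-axis (col 2 of R) = (-0.7071,0.0000,0.7071)
R[2][2] = 0.7071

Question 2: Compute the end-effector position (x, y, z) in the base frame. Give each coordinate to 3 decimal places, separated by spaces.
after link 1: o_1 = (-3.0000, 0.0000, 3.0000)
after link 2: o_2 = (-3.0000, -4.0000, 3.0000)

-3.000 -4.000 3.000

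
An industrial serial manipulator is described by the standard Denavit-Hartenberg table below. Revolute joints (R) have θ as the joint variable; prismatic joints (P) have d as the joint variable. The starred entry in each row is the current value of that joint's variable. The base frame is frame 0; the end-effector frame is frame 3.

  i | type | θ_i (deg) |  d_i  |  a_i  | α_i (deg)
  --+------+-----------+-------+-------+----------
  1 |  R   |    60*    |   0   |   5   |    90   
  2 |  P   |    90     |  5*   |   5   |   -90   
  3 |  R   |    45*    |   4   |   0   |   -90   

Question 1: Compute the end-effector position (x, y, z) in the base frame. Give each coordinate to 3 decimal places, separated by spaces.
4.830 -1.634 5.000

after link 1: o_1 = (2.5000, 4.3301, 0.0000)
after link 2: o_2 = (6.8301, 1.8301, 5.0000)
after link 3: o_3 = (4.8301, -1.6340, 5.0000)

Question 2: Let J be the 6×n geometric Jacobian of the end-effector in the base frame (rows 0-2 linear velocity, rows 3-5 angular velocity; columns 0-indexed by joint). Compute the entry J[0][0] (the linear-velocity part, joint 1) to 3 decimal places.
1.634

axis z_0 = ẑ; lever o_n−o_0 = (4.8301,-1.6340,5.0000)
cross product → J_v[:, 0] = (1.6340,4.8301,-0.0000)
J_ω[:, 0] = z_0
entry J[0][0] = 1.6340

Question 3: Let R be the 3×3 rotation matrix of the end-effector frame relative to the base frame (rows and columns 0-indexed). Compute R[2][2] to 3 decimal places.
-0.707

End-effector z-axis (col 2 of R) = (-0.6124,0.3536,-0.7071)
R[2][2] = -0.7071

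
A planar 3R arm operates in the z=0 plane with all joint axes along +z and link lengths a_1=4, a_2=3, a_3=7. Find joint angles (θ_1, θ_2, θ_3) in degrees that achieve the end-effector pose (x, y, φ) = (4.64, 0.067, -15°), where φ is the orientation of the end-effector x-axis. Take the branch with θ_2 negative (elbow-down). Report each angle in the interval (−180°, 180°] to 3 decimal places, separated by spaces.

-173.056 -134.997 -66.947

wrist centre = target − a_3·(cos φ, sin φ) = (-2.1215, 1.8787)
cos θ_2 = (8.0303−4²−3²)/(2·4·3) = -0.7071; θ_2 = -134.9970° (elbow-down)
β = atan2(1.8787,-2.1215) = 138.4727°; ψ = atan2(-2.1214,1.8788) = -48.4711°
θ_1 = β − ψ = 186.9438°
θ_3 = φ − θ_1 − θ_2 = -66.9468° (wrapped to (-180°,180°])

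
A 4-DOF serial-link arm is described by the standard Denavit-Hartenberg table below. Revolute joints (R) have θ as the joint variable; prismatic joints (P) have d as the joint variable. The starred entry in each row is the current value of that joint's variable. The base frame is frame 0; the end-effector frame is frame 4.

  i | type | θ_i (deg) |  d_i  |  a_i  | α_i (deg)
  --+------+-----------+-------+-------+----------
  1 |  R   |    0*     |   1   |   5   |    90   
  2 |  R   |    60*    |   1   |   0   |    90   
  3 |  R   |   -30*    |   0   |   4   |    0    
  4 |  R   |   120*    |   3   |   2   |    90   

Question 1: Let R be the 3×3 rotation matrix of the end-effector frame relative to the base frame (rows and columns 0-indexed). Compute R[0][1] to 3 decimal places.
End-effector y-axis (col 1 of R) = (0.8660,-0.0000,-0.5000)
R[0][1] = 0.8660

0.866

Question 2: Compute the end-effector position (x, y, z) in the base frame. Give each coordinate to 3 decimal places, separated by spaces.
after link 1: o_1 = (5.0000, 0.0000, 1.0000)
after link 2: o_2 = (5.0000, -1.0000, 1.0000)
after link 3: o_3 = (6.7321, 1.0000, 4.0000)
after link 4: o_4 = (9.3301, -1.0000, 2.5000)

9.330 -1.000 2.500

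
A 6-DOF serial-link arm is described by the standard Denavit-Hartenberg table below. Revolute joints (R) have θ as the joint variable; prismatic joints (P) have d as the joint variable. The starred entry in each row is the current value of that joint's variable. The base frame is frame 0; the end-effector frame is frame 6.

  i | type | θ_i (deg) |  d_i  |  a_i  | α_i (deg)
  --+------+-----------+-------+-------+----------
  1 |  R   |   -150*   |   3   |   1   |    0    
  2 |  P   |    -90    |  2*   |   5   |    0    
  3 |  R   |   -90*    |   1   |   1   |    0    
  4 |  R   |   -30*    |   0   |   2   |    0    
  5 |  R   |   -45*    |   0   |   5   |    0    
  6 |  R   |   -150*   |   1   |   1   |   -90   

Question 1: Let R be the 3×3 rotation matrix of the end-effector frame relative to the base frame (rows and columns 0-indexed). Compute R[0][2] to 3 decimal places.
End-effector z-axis (col 2 of R) = (-0.2588,-0.9659,0.0000)
R[0][2] = -0.2588

-0.259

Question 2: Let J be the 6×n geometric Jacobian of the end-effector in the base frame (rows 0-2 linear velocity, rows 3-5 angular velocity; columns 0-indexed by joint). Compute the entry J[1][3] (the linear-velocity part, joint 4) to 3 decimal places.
4.570

axis z_3 = (0.0000,0.0000,1.0000); lever o_n−o_3 = (4.5696,-3.2767,1.0000)
cross product → J_v[:, 3] = (3.2767,4.5696,-0.0000)
J_ω[:, 3] = z_3
entry J[1][3] = 4.5696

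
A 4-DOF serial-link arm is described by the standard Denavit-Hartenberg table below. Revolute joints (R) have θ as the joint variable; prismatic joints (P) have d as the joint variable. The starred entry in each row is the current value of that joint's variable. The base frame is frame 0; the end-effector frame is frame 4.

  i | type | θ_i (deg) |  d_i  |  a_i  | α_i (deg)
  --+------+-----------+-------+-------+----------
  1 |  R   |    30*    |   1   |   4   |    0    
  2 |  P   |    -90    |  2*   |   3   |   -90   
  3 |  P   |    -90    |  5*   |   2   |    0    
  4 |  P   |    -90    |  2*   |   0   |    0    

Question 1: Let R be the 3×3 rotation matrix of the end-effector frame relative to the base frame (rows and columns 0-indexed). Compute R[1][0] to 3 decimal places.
0.866

End-effector x-axis (col 0 of R) = (-0.5000,0.8660,0.0000)
R[1][0] = 0.8660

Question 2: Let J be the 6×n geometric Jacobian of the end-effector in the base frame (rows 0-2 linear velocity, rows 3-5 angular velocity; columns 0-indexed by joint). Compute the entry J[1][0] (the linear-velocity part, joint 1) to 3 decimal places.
axis z_0 = ẑ; lever o_n−o_0 = (11.0263,2.9019,5.0000)
cross product → J_v[:, 0] = (-2.9019,11.0263,0.0000)
J_ω[:, 0] = z_0
entry J[1][0] = 11.0263

11.026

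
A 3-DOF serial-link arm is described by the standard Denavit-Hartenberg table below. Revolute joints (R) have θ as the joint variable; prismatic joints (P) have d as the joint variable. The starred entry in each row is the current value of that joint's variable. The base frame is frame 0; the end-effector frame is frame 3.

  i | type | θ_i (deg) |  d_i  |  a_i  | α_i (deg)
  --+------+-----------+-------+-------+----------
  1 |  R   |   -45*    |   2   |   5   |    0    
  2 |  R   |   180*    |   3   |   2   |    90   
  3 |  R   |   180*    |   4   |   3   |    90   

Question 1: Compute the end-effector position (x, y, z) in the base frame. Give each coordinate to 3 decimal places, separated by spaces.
after link 1: o_1 = (3.5355, -3.5355, 2.0000)
after link 2: o_2 = (2.1213, -2.1213, 5.0000)
after link 3: o_3 = (7.0711, -1.4142, 5.0000)

7.071 -1.414 5.000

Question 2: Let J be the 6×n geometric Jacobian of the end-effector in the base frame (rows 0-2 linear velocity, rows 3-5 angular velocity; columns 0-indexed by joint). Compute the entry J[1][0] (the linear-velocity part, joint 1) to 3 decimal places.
axis z_0 = ẑ; lever o_n−o_0 = (7.0711,-1.4142,5.0000)
cross product → J_v[:, 0] = (1.4142,7.0711,-0.0000)
J_ω[:, 0] = z_0
entry J[1][0] = 7.0711

7.071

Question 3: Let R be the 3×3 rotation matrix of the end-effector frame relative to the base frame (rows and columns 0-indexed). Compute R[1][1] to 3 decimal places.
0.707

End-effector y-axis (col 1 of R) = (0.7071,0.7071,0.0000)
R[1][1] = 0.7071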